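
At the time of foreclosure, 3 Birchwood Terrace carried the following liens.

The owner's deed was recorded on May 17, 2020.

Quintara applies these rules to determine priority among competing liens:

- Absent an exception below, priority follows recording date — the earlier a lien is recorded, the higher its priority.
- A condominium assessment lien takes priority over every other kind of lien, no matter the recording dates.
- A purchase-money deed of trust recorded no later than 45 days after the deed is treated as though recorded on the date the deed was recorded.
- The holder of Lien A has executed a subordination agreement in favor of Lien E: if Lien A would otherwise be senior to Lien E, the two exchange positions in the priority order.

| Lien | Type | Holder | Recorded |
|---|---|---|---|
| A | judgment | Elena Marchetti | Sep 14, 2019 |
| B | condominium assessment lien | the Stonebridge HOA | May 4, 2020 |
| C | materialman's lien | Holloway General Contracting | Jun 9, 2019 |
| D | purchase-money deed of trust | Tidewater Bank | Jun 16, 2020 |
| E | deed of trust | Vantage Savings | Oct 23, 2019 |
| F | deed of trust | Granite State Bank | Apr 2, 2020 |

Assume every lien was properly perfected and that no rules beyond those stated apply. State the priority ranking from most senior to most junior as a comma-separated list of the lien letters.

B, C, E, A, F, D

First, effective dates: D relates back to the deed date May 17, 2020.
B is a condominium assessment lien, so it outranks all other liens regardless of date.
Among the remaining liens, by effective date: C (Jun 9, 2019), A (Sep 14, 2019), E (Oct 23, 2019), F (Apr 2, 2020), D (May 17, 2020).
The subordination applies — A was senior to E — so A and E swap.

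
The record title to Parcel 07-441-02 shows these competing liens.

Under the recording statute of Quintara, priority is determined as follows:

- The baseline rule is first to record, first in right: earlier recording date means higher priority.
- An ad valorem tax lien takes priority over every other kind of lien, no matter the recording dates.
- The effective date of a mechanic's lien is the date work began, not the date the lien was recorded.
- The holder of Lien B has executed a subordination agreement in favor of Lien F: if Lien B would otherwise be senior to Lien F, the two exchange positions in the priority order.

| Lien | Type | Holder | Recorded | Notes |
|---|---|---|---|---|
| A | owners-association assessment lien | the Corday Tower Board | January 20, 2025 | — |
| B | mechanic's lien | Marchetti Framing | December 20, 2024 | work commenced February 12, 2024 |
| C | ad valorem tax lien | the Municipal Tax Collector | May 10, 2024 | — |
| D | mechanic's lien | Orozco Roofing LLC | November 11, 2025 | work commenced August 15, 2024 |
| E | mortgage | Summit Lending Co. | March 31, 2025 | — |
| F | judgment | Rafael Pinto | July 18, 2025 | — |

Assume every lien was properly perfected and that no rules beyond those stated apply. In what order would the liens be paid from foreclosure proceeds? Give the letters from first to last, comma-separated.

Adjusting effective dates: B's effective date is February 12, 2024, when work began; D relates back to August 15, 2024 (work commenced).
C is an ad valorem tax lien and takes priority over every other lien.
Ordering the rest by effective date: B (February 12, 2024), D (August 15, 2024), A (January 20, 2025), E (March 31, 2025), F (July 18, 2025).
B would otherwise be senior to F, so under the subordination agreement B and F exchange positions.

C, F, D, A, E, B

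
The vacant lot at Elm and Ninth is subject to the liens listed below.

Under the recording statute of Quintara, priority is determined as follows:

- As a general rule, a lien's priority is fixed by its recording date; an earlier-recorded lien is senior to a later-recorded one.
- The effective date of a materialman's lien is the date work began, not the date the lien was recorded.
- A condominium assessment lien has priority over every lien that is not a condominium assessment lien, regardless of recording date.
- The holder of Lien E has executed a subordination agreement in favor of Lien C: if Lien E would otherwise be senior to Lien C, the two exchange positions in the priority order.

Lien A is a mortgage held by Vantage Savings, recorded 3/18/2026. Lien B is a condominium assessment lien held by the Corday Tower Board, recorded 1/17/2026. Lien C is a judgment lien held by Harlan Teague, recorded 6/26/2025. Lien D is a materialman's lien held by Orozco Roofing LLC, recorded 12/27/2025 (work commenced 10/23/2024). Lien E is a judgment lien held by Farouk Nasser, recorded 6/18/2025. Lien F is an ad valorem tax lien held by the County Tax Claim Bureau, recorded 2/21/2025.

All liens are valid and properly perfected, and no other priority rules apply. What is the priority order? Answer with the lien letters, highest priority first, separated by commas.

B, D, F, C, E, A

Effective dates: D is treated as recorded 10/23/2024, the work-commencement date.
B is a condominium assessment lien, so it outranks all other liens regardless of date.
Ordering the rest by effective date: D (10/23/2024), F (2/21/2025), E (6/18/2025), C (6/26/2025), A (3/18/2026).
E would otherwise be senior to C, so under the subordination agreement E and C exchange positions.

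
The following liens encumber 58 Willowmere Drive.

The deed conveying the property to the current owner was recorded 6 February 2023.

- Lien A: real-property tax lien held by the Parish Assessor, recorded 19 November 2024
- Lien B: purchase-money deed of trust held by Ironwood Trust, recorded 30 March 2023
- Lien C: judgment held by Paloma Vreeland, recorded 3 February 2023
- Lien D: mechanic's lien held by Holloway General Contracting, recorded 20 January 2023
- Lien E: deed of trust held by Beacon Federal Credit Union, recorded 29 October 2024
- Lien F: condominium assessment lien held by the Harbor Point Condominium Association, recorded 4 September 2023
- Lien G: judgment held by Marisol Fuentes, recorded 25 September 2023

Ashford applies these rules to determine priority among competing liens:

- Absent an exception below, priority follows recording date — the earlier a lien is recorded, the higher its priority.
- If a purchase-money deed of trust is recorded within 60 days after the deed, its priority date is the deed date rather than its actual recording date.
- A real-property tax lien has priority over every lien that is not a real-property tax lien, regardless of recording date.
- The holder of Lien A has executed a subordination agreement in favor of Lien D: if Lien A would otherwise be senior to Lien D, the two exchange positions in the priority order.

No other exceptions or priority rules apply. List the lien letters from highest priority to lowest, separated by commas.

D, A, C, B, F, G, E

Effective dates: B's effective date is the deed date, 6 February 2023.
As a real-property tax lien, A is senior to every other lien.
The other liens, earliest effective date first: D (20 January 2023), C (3 February 2023), B (6 February 2023), F (4 September 2023), G (25 September 2023), E (29 October 2024).
A would otherwise be senior to D, so under the subordination agreement A and D exchange positions.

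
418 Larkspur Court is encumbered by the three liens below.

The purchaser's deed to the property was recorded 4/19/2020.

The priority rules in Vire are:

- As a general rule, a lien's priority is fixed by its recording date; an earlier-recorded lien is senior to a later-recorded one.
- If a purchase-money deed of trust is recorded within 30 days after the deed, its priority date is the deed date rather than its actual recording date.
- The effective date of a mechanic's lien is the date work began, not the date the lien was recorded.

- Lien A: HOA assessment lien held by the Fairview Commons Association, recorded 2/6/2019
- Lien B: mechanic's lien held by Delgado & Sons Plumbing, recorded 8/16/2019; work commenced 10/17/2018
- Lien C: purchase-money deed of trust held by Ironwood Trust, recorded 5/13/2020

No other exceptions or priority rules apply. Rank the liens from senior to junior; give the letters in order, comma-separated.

B, A, C

Effective dates after the stated exceptions: B relates back to 10/17/2018 (work commenced); C's effective date is the deed date, 4/19/2020.
Ordering by effective date: B (10/17/2018), A (2/6/2019), C (4/19/2020).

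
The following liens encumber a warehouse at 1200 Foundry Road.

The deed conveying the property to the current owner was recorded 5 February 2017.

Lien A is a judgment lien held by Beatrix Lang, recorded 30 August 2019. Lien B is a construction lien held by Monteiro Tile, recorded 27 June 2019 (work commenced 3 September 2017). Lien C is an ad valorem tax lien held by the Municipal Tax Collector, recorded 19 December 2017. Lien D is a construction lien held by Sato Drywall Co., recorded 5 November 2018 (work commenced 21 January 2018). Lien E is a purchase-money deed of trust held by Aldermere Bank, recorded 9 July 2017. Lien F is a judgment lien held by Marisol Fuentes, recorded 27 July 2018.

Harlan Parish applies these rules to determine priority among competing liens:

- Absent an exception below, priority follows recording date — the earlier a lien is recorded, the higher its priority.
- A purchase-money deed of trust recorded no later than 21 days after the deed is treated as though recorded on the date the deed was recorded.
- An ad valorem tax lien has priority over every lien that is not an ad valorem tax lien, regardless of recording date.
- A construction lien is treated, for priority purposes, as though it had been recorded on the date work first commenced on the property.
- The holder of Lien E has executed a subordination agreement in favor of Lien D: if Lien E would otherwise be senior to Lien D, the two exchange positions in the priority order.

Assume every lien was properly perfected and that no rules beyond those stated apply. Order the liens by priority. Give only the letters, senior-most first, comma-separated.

Adjusting effective dates: B is treated as recorded 3 September 2017, the work-commencement date; D's effective date is 21 January 2018, when work began; E was recorded 154 days after the deed, outside the 21-day window, so it keeps its recording date.
C is an ad valorem tax lien, so it outranks all other liens regardless of date.
Remaining liens by effective date: E (9 July 2017), B (3 September 2017), D (21 January 2018), F (27 July 2018), A (30 August 2019).
E would otherwise be senior to D, so under the subordination agreement E and D exchange positions.

C, D, B, E, F, A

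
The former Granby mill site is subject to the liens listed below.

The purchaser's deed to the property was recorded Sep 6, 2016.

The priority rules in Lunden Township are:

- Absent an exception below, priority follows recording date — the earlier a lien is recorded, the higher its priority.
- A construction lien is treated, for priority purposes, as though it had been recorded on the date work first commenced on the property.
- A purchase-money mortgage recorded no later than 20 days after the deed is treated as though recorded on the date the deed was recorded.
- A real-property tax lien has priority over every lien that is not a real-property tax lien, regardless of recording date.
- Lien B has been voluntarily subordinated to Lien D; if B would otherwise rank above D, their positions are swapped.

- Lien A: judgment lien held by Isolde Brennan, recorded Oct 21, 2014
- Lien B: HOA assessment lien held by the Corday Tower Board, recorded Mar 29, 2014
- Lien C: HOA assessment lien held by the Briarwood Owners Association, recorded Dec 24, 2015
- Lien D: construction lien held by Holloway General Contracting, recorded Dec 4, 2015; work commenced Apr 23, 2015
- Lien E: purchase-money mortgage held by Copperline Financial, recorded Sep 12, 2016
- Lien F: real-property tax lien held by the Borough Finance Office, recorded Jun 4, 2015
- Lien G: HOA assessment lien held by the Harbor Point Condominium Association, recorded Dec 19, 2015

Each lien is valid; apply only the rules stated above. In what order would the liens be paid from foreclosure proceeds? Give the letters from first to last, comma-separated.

First, effective dates: D is treated as recorded Apr 23, 2015, the work-commencement date; E was recorded within the 20-day window, so its effective date is the deed date Sep 6, 2016.
F, as a real-property tax lien, has superpriority and ranks first.
The other liens, earliest effective date first: B (Mar 29, 2014), A (Oct 21, 2014), D (Apr 23, 2015), G (Dec 19, 2015), C (Dec 24, 2015), E (Sep 6, 2016).
Because B would otherwise rank above D, the subordination swaps them.

F, D, A, B, G, C, E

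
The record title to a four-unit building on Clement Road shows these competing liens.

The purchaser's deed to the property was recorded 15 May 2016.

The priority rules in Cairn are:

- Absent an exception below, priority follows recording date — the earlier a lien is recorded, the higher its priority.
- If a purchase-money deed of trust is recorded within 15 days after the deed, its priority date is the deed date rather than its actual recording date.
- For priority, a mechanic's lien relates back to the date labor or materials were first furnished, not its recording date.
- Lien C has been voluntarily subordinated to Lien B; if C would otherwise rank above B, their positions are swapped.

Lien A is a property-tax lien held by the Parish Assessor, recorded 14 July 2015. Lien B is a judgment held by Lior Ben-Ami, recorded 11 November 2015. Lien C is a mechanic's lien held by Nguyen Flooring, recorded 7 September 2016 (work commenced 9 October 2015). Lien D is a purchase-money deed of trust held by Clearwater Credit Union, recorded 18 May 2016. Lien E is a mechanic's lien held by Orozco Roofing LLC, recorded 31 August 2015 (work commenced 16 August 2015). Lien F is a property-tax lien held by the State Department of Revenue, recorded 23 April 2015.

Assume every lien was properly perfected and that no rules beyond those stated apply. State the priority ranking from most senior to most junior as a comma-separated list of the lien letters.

F, A, E, B, C, D

Adjusting effective dates: C's effective date is 9 October 2015, when work began; D was recorded within the 15-day window, so its effective date is the deed date 15 May 2016; E's effective date is 16 August 2015, when work began.
Ordering by effective date: F (23 April 2015), A (14 July 2015), E (16 August 2015), C (9 October 2015), B (11 November 2015), D (15 May 2016).
C would otherwise be senior to B, so under the subordination agreement C and B exchange positions.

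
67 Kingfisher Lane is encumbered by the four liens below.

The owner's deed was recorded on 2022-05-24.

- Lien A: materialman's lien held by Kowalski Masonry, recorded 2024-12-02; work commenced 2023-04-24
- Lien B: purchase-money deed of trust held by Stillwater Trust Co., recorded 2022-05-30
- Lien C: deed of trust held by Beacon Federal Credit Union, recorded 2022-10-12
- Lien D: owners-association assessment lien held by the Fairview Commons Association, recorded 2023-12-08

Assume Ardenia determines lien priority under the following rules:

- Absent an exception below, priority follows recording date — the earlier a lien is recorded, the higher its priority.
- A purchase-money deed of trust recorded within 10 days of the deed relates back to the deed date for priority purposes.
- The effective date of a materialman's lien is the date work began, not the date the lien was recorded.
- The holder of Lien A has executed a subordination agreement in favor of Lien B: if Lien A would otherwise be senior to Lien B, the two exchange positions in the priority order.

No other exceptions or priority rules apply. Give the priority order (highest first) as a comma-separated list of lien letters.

B, C, A, D

First, effective dates: A is treated as recorded 2023-04-24, the work-commencement date; B relates back to the deed date 2022-05-24.
Sorted by effective date: B (2022-05-24), C (2022-10-12), A (2023-04-24), D (2023-12-08).
Since A is not senior to B, the subordination leaves the order unchanged.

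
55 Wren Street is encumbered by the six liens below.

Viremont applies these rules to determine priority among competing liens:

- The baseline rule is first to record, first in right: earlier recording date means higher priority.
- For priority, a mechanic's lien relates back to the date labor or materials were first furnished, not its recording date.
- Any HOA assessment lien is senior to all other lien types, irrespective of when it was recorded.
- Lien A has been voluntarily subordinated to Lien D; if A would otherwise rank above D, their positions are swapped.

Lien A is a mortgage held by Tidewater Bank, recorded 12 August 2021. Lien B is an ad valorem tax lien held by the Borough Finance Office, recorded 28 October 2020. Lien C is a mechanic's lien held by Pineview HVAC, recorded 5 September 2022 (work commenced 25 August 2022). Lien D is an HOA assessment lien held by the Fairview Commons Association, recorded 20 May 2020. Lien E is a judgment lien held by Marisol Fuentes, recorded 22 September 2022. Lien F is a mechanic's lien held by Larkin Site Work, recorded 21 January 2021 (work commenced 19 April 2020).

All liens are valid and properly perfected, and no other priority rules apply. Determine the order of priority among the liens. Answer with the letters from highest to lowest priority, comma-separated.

D, F, B, A, C, E

Effective dates after the stated exceptions: C relates back to 25 August 2022 (work commenced); F's effective date is 19 April 2020, when work began.
D is an HOA assessment lien, so it outranks all other liens regardless of date.
Ordering the rest by effective date: F (19 April 2020), B (28 October 2020), A (12 August 2021), C (25 August 2022), E (22 September 2022).
Since A is not senior to D, the subordination leaves the order unchanged.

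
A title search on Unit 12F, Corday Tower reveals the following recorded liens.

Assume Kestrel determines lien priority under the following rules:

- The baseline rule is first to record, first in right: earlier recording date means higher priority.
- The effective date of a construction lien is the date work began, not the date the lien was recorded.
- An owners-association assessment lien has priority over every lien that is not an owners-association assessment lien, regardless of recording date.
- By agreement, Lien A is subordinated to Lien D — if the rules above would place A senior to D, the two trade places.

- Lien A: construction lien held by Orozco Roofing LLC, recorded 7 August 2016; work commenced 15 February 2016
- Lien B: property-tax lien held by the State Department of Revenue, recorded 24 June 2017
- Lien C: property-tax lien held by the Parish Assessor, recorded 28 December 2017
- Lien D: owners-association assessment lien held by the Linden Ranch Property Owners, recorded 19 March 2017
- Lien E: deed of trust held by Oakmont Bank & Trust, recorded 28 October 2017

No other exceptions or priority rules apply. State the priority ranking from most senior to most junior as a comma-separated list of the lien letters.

D, A, B, E, C

Adjusting effective dates: A is treated as recorded 15 February 2016, the work-commencement date.
D is an owners-association assessment lien, so it outranks all other liens regardless of date.
Among the remaining liens, by effective date: A (15 February 2016), B (24 June 2017), E (28 October 2017), C (28 December 2017).
Since A is not senior to D, the subordination leaves the order unchanged.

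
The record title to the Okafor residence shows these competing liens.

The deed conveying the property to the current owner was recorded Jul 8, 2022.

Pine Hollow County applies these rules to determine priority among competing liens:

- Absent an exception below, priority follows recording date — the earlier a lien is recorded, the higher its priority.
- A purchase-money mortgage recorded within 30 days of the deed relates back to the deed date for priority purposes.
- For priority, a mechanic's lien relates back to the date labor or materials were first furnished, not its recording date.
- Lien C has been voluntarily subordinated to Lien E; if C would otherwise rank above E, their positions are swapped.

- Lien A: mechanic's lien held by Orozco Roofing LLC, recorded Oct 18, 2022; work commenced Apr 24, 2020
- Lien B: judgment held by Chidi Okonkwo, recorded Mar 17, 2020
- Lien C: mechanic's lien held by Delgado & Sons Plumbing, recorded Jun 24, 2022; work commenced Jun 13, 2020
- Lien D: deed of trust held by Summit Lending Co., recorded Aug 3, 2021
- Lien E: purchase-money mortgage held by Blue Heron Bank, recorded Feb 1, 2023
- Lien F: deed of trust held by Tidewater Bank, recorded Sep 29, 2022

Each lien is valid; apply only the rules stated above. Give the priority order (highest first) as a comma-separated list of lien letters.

Effective dates: A relates back to Apr 24, 2020 (work commenced); C is treated as recorded Jun 13, 2020, the work-commencement date; E was recorded 208 days after the deed, outside the 30-day window, so it keeps its recording date.
By effective date: B (Mar 17, 2020), A (Apr 24, 2020), C (Jun 13, 2020), D (Aug 3, 2021), F (Sep 29, 2022), E (Feb 1, 2023).
The subordination applies — C was senior to E — so C and E swap.

B, A, E, D, F, C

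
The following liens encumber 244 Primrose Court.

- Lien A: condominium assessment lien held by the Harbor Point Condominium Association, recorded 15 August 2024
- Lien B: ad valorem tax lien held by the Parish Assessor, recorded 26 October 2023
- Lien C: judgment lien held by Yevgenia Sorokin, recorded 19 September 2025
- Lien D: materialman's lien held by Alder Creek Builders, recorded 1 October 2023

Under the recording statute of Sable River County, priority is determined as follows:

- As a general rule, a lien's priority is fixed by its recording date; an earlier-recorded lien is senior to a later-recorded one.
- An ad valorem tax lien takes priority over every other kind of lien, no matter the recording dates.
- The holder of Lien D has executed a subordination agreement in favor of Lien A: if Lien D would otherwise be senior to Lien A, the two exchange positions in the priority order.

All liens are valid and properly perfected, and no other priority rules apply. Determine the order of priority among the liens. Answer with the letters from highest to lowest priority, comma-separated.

As an ad valorem tax lien, B is senior to every other lien.
Remaining liens by effective date: D (1 October 2023), A (15 August 2024), C (19 September 2025).
D would otherwise be senior to A, so under the subordination agreement D and A exchange positions.

B, A, D, C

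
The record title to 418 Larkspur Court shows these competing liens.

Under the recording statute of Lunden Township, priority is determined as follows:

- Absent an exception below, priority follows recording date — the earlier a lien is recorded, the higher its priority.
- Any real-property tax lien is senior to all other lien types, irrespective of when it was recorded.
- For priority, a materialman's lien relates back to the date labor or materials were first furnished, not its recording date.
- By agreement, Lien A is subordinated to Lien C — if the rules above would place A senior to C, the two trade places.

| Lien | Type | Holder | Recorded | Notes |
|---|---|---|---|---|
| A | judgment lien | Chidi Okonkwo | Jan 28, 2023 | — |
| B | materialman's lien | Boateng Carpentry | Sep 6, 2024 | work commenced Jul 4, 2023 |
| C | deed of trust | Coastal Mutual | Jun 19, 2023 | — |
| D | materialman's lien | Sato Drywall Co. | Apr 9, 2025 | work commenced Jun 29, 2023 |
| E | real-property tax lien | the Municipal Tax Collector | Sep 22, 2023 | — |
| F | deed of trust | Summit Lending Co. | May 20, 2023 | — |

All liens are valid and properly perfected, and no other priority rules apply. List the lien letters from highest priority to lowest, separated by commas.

Effective dates after the stated exceptions: B is treated as recorded Jul 4, 2023, the work-commencement date; D's effective date is Jun 29, 2023, when work began.
As a real-property tax lien, E is senior to every other lien.
The other liens, earliest effective date first: A (Jan 28, 2023), F (May 20, 2023), C (Jun 19, 2023), D (Jun 29, 2023), B (Jul 4, 2023).
Because A would otherwise rank above C, the subordination swaps them.

E, C, F, A, D, B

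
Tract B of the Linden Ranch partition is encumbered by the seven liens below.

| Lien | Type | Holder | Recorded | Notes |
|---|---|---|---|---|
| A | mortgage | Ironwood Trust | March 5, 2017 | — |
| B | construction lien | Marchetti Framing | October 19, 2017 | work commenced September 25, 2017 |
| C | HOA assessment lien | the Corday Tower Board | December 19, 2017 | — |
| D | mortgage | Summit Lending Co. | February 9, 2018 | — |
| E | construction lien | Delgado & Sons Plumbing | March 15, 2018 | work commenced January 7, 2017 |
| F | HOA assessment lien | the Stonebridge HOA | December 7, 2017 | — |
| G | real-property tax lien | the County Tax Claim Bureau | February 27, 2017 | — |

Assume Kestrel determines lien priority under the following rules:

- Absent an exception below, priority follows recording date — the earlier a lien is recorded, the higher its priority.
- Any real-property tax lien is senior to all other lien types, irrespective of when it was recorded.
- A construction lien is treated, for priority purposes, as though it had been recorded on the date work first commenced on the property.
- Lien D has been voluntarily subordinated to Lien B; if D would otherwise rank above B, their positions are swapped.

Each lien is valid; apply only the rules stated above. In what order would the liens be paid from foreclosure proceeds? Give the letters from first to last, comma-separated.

Adjusting effective dates: B's effective date is September 25, 2017, when work began; E relates back to January 7, 2017 (work commenced).
G is a real-property tax lien, so it outranks all other liens regardless of date.
Remaining liens by effective date: E (January 7, 2017), A (March 5, 2017), B (September 25, 2017), F (December 7, 2017), C (December 19, 2017), D (February 9, 2018).
D already ranks below B; the subordination has no effect.

G, E, A, B, F, C, D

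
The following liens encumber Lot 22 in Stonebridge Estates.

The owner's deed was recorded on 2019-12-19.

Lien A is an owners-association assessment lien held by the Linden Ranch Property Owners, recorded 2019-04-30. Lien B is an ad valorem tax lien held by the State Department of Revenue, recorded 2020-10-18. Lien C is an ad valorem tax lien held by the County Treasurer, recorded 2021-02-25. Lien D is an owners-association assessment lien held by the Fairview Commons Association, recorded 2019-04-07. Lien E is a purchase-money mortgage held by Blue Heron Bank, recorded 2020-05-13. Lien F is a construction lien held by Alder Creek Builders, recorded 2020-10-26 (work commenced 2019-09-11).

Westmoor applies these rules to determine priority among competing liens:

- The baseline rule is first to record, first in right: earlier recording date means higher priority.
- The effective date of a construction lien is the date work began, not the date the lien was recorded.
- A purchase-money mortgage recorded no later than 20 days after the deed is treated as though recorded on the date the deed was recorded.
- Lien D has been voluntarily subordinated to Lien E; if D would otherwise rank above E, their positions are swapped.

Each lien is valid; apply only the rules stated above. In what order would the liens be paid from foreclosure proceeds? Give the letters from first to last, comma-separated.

E, A, F, D, B, C

Effective dates after the stated exceptions: E was recorded 146 days after the deed — beyond 20 days — so no relation-back applies; F relates back to 2019-09-11 (work commenced).
By effective date, earliest first: D (2019-04-07), A (2019-04-30), F (2019-09-11), E (2020-05-13), B (2020-10-18), C (2021-02-25).
The subordination applies — D was senior to E — so D and E swap.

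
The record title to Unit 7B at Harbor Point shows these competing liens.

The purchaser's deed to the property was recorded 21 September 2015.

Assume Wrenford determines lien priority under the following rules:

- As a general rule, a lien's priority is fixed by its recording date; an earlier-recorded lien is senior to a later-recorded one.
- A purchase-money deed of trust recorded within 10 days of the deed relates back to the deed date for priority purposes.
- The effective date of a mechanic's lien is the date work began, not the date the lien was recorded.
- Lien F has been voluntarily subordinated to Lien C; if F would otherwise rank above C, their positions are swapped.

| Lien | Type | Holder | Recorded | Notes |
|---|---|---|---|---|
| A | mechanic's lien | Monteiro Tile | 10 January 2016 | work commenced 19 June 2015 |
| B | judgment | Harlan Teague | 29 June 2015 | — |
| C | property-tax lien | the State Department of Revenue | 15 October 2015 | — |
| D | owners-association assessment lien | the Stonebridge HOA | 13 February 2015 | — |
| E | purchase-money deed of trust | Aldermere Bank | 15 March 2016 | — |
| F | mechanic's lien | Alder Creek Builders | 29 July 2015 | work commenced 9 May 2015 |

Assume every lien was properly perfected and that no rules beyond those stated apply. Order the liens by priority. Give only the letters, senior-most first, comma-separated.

Effective dates after the stated exceptions: A's effective date is 19 June 2015, when work began; E missed the 10-day window (176 days after the deed), so its recording date stands; F's effective date is 9 May 2015, when work began.
By effective date: D (13 February 2015), F (9 May 2015), A (19 June 2015), B (29 June 2015), C (15 October 2015), E (15 March 2016).
F is senior to C before the subordination, so the two trade places.

D, C, A, B, F, E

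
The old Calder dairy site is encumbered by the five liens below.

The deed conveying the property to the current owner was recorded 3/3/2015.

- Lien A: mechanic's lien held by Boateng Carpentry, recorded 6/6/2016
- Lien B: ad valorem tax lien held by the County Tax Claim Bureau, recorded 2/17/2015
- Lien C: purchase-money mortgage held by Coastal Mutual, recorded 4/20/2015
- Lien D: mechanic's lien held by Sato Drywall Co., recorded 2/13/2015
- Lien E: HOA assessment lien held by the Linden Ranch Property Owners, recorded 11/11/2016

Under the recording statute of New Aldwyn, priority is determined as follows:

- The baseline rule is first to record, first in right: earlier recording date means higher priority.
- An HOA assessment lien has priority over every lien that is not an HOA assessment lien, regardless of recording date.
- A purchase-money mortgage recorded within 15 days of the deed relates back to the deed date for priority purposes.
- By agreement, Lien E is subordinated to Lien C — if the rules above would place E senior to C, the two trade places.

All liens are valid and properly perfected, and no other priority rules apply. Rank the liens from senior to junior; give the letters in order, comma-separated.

Adjusting effective dates: C was recorded 48 days after the deed, outside the 15-day window, so it keeps its recording date.
As an HOA assessment lien, E is senior to every other lien.
Among the remaining liens, by effective date: D (2/13/2015), B (2/17/2015), C (4/20/2015), A (6/6/2016).
E would otherwise be senior to C, so under the subordination agreement E and C exchange positions.

C, D, B, E, A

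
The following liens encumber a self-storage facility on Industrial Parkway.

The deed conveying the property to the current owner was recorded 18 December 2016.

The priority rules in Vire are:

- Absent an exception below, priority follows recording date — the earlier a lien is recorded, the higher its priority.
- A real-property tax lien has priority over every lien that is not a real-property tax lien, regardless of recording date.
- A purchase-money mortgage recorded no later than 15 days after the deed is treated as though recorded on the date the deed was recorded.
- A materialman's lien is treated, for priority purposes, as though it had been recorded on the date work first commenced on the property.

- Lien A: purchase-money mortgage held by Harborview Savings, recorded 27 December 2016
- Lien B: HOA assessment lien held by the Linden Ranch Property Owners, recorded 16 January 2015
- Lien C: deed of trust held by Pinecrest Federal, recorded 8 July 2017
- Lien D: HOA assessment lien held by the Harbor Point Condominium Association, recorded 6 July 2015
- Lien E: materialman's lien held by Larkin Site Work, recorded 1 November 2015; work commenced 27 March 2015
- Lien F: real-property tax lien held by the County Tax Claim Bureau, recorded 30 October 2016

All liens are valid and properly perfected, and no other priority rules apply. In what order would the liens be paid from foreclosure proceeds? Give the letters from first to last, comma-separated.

F, B, E, D, A, C

First, effective dates: A's effective date is the deed date, 18 December 2016; E relates back to 27 March 2015 (work commenced).
F is a real-property tax lien, so it outranks all other liens regardless of date.
Remaining liens by effective date: B (16 January 2015), E (27 March 2015), D (6 July 2015), A (18 December 2016), C (8 July 2017).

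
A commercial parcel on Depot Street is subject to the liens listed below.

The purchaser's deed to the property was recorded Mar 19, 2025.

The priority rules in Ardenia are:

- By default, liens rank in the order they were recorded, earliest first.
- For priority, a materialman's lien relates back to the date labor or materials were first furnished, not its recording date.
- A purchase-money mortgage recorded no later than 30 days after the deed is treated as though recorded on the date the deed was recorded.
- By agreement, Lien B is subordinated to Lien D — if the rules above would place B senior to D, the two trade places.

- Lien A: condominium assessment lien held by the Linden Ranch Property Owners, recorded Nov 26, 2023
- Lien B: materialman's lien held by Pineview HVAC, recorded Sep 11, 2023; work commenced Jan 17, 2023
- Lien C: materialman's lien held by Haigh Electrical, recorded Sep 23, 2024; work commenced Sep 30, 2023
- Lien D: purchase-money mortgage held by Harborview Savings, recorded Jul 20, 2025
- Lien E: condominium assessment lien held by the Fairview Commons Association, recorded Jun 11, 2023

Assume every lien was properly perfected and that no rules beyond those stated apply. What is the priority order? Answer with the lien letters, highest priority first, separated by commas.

Adjusting effective dates: B's effective date is Jan 17, 2023, when work began; C relates back to Sep 30, 2023 (work commenced); D was recorded 123 days after the deed, outside the 30-day window, so it keeps its recording date.
Sorted by effective date: B (Jan 17, 2023), E (Jun 11, 2023), C (Sep 30, 2023), A (Nov 26, 2023), D (Jul 20, 2025).
B is senior to D before the subordination, so the two trade places.

D, E, C, A, B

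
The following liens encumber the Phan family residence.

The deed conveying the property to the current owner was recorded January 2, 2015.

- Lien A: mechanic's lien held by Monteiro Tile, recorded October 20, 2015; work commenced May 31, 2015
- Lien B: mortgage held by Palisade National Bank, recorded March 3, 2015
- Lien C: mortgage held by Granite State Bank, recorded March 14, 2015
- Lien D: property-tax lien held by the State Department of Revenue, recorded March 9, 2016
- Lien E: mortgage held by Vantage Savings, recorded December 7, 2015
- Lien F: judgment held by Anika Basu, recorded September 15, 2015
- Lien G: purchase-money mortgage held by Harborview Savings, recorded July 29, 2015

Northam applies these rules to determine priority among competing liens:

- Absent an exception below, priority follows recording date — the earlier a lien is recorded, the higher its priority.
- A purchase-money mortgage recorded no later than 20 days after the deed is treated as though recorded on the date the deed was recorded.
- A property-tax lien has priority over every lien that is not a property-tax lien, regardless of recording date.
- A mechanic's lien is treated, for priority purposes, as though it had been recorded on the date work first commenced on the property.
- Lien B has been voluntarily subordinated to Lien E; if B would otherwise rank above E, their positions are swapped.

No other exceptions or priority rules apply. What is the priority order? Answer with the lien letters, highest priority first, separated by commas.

Effective dates after the stated exceptions: A relates back to May 31, 2015 (work commenced); G was recorded 208 days after the deed — beyond 20 days — so no relation-back applies.
D, as a property-tax lien, has superpriority and ranks first.
Among the remaining liens, by effective date: B (March 3, 2015), C (March 14, 2015), A (May 31, 2015), G (July 29, 2015), F (September 15, 2015), E (December 7, 2015).
B is senior to E before the subordination, so the two trade places.

D, E, C, A, G, F, B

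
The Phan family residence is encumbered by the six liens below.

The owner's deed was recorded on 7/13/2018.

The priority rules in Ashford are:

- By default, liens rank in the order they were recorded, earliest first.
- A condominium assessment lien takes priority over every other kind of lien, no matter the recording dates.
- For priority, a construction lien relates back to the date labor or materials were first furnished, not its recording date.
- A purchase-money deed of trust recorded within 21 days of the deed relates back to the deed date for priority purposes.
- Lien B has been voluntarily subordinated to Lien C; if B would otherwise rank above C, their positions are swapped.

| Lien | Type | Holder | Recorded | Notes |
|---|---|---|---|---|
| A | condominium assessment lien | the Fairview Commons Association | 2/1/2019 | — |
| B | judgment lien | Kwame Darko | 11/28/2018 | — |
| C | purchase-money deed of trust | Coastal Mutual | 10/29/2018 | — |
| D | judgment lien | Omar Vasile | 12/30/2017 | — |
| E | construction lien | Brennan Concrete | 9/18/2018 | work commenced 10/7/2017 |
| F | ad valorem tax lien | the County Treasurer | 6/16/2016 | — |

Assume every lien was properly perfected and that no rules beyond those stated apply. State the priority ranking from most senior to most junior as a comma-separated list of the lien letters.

A, F, E, D, C, B

First, effective dates: C was recorded 108 days after the deed, outside the 21-day window, so it keeps its recording date; E is treated as recorded 10/7/2017, the work-commencement date.
A is a condominium assessment lien, so it outranks all other liens regardless of date.
Remaining liens by effective date: F (6/16/2016), E (10/7/2017), D (12/30/2017), C (10/29/2018), B (11/28/2018).
B is already junior to C, so the subordination agreement changes nothing.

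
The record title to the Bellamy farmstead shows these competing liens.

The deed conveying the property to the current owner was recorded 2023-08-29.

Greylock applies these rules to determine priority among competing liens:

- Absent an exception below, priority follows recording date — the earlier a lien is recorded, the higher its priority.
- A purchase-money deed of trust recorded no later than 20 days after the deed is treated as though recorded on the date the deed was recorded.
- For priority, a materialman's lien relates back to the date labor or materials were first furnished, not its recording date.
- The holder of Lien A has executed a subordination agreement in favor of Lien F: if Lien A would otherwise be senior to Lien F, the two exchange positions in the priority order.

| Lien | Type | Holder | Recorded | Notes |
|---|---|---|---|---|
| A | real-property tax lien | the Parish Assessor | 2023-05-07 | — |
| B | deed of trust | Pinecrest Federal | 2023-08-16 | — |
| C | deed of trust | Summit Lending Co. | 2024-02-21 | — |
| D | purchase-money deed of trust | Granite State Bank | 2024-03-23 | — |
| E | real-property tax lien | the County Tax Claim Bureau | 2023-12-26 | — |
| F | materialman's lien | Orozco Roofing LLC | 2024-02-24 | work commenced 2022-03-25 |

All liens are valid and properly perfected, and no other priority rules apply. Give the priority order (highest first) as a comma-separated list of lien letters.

F, A, B, E, C, D

Effective dates: D was recorded 207 days after the deed — beyond 20 days — so no relation-back applies; F's effective date is 2022-03-25, when work began.
By effective date, earliest first: F (2022-03-25), A (2023-05-07), B (2023-08-16), E (2023-12-26), C (2024-02-21), D (2024-03-23).
Since A is not senior to F, the subordination leaves the order unchanged.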